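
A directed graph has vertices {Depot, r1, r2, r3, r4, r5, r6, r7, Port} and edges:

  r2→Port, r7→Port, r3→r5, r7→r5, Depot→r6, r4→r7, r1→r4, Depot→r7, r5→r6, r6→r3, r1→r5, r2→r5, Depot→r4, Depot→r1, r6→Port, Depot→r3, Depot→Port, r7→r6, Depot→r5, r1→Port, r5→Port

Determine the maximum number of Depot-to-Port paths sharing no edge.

5

Assign every edge capacity 1; by Menger, the answer equals the max flow.
Path Depot→Port (+1); total 1.
Path Depot→r1→Port (+1); total 2.
Path Depot→r5→Port (+1); total 3.
Path Depot→r6→Port (+1); total 4.
Path Depot→r7→Port (+1); total 5.
No residual Depot→Port path; max flow = 5.
Certifying cut of size 5: {Depot→Port, Depot→r1, r5→Port, r6→Port, r7→Port}.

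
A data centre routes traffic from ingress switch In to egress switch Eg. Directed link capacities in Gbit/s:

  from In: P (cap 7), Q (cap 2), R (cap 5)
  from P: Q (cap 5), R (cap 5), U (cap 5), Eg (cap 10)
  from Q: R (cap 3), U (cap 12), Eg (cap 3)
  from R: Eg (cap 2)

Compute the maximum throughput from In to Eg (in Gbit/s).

Augment In→P→Eg: bottleneck 7, flow now 7.
Augment In→Q→Eg: bottleneck 2, flow now 9.
Augment In→R→Eg: bottleneck 2, flow now 11.
No augmenting path remains; maximum flow = 11.
In the residual graph, reachable from In: {In, R}.
Min-cut edges: In→P (7), In→Q (2), R→Eg (2); capacity 7 + 2 + 2 = 11.
This cut is saturated, so no flow can exceed 11.

11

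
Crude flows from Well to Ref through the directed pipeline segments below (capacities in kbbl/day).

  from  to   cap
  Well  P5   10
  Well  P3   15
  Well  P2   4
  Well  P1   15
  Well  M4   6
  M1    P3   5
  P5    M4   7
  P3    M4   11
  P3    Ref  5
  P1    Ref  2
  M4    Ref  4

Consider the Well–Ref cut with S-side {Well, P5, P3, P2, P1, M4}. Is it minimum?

Yes — it is a minimum cut (capacity 11).

Given cut capacity: 5 + 2 + 4 = 11.
Augment Well→P3→Ref: bottleneck 5, flow now 5.
Augment Well→P1→Ref: bottleneck 2, flow now 7.
Augment Well→M4→Ref: bottleneck 4, flow now 11.
No augmenting path remains; maximum flow = 11.
Cut capacity 11 equals the max flow, so it is a minimum cut.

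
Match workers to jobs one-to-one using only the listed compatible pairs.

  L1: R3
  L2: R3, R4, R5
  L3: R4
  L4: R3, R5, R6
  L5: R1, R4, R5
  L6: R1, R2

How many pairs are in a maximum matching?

Unit-capacity flow: source→left, listed edges, right→sink; max matching = max flow.
Augmenting path L1→R3 (+1); matched 1.
Augmenting path L2→R4 (+1); matched 2.
Augmenting path L4→R5 (+1); matched 3.
Augmenting path L5→R1 (+1); matched 4.
Augmenting path L6→R2 (+1); matched 5.
Augmenting path L3→R4→L2→R5→L4→R6 (+1); matched 6.
No augmenting path remains; maximum matching = 6.
König certificate: {L1, L2, L3, L4, L5, L6} is a vertex cover of size 6 (every listed pair touches it), so no matching can be larger.

6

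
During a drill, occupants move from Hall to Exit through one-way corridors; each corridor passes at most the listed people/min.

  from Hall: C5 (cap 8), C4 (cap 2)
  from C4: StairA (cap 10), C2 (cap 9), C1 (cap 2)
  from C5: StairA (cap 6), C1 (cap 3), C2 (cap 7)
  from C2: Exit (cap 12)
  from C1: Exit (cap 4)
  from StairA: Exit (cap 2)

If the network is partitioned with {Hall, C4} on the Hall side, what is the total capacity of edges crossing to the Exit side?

Edges leaving {Hall, C4}: Hall→C5 (8), C4→C2 (9), C4→C1 (2), C4→StairA (10).
Cut capacity = 8 + 9 + 2 + 10 = 29.

29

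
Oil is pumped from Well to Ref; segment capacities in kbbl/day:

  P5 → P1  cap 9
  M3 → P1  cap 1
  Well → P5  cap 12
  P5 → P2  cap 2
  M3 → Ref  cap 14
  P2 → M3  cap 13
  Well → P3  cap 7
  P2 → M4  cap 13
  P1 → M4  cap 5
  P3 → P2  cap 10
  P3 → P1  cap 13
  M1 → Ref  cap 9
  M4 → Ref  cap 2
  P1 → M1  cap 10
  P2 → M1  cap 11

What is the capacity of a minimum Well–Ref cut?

Augment Well→P3→P2→M1→Ref: bottleneck 7, flow now 7.
Augment Well→P5→P2→M1→Ref: bottleneck 2, flow now 9.
Augment Well→P5→P1→M4→Ref: bottleneck 2, flow now 11.
Augment Well→P5→P1→M1→P2→M3→Ref: bottleneck 7, flow now 18. (uses reverse residual edge)
No augmenting path remains; maximum flow = 18.
By max-flow min-cut, the minimum cut capacity equals the max flow.
In the residual graph, reachable from Well: {Well, P5}.
Min-cut edges: Well→P3 (7), P5→P2 (2), P5→P1 (9); capacity 7 + 2 + 9 = 18.

18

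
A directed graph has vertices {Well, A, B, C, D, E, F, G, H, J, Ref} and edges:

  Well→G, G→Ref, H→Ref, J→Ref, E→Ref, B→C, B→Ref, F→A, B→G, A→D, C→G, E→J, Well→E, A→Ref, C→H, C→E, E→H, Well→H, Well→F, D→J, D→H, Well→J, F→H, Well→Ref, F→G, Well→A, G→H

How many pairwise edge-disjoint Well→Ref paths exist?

Assign every edge capacity 1; by Menger, the answer equals the max flow.
Path Well→Ref (+1); total 1.
Path Well→A→Ref (+1); total 2.
Path Well→E→Ref (+1); total 3.
Path Well→G→Ref (+1); total 4.
Path Well→H→Ref (+1); total 5.
Path Well→J→Ref (+1); total 6.
No residual Well→Ref path; max flow = 6.
Certifying cut of size 6: {A→Ref, G→Ref, H→Ref, J→Ref, Well→E, Well→Ref}.

6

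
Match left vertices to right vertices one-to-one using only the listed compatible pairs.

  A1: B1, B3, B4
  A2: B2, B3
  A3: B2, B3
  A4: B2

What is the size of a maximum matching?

Unit-capacity flow: source→left, listed edges, right→sink; max matching = max flow.
Augmenting path A1→B1 (+1); matched 1.
Augmenting path A2→B2 (+1); matched 2.
Augmenting path A3→B3 (+1); matched 3.
No augmenting path remains; maximum matching = 3.
König certificate: {A1, B2, B3} is a vertex cover of size 3 (every listed pair touches it), so no matching can be larger.

3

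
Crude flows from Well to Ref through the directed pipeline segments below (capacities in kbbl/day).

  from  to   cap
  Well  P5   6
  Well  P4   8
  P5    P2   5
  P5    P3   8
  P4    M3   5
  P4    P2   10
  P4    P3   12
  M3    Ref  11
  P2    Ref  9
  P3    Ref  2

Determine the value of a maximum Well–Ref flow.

14

Augment Well→P5→P2→Ref: bottleneck 5, flow now 5.
Augment Well→P5→P3→Ref: bottleneck 1, flow now 6.
Augment Well→P4→M3→Ref: bottleneck 5, flow now 11.
Augment Well→P4→P2→Ref: bottleneck 3, flow now 14.
No augmenting path remains; maximum flow = 14.
In the residual graph, reachable from Well: {Well}.
Min-cut edges: Well→P5 (6), Well→P4 (8); capacity 6 + 8 = 14.
This cut is saturated, so no flow can exceed 14.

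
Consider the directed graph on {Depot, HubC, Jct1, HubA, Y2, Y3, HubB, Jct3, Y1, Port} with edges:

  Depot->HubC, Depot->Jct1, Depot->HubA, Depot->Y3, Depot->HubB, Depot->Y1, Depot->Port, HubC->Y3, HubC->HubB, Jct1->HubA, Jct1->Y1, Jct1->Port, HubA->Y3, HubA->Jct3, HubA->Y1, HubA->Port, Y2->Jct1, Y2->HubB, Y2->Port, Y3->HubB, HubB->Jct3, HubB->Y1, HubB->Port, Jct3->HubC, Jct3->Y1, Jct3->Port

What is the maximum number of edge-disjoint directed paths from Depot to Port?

Assign every edge capacity 1; by Menger, the answer equals the max flow.
Path Depot→Port (+1); total 1.
Path Depot→Jct1→Port (+1); total 2.
Path Depot→HubA→Port (+1); total 3.
Path Depot→HubB→Port (+1); total 4.
Path Depot→HubC→HubB→Jct3→Port (+1); total 5.
No residual Depot→Port path; max flow = 5.
Certifying cut of size 5: {Depot→HubA, Depot→Jct1, Depot→Port, HubB→Jct3, HubB→Port}.

5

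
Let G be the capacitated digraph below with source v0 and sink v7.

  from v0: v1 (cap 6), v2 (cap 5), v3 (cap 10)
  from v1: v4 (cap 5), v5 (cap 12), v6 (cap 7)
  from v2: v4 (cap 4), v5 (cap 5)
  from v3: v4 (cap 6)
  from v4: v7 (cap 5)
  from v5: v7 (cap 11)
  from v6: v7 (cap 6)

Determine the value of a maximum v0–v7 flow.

Augment v0→v1→v4→v7: bottleneck 5, flow now 5.
Augment v0→v1→v5→v7: bottleneck 1, flow now 6.
Augment v0→v2→v5→v7: bottleneck 5, flow now 11.
Augment v0→v3→v4→v1→v5→v7: bottleneck 5, flow now 16. (uses reverse residual edge)
No augmenting path remains; maximum flow = 16.
In the residual graph, reachable from v0: {v0, v3, v4}.
Min-cut edges: v0→v1 (6), v0→v2 (5), v4→v7 (5); capacity 6 + 5 + 5 = 16.
This cut is saturated, so no flow can exceed 16.

16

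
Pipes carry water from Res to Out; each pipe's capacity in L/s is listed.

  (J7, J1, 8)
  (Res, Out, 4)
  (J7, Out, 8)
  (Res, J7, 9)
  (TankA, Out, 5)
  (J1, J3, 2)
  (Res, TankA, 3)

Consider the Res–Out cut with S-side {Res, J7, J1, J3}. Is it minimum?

Given cut capacity: 3 + 4 + 8 = 15.
Augment Res→Out: bottleneck 4, flow now 4.
Augment Res→TankA→Out: bottleneck 3, flow now 7.
Augment Res→J7→Out: bottleneck 8, flow now 15.
No augmenting path remains; maximum flow = 15.
Cut capacity 15 equals the max flow, so it is a minimum cut.

Yes — it is a minimum cut (capacity 15).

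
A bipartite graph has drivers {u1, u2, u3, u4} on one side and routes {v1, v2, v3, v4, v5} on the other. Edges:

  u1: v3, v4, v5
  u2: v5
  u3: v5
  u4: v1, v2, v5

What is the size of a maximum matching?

3

Unit-capacity flow: source→left, listed edges, right→sink; max matching = max flow.
Augmenting path u1→v3 (+1); matched 1.
Augmenting path u2→v5 (+1); matched 2.
Augmenting path u4→v1 (+1); matched 3.
No augmenting path remains; maximum matching = 3.
König certificate: {u1, u4, v5} is a vertex cover of size 3 (every listed pair touches it), so no matching can be larger.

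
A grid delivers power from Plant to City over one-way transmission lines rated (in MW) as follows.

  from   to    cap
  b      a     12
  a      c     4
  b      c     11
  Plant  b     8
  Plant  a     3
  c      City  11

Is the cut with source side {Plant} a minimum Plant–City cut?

Given cut capacity: 3 + 8 = 11.
Augment Plant→a→c→City: bottleneck 3, flow now 3.
Augment Plant→b→c→City: bottleneck 8, flow now 11.
No augmenting path remains; maximum flow = 11.
Cut capacity 11 equals the max flow, so it is a minimum cut.

Yes — it is a minimum cut (capacity 11).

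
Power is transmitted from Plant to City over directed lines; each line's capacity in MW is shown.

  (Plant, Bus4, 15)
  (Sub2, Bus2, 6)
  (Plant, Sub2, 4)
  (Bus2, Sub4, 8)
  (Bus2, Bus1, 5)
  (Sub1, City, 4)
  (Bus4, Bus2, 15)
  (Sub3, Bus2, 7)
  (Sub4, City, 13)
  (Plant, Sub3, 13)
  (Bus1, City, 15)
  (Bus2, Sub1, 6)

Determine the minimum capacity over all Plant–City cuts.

17

Augment Plant→Sub3→Bus2→Bus1→City: bottleneck 5, flow now 5.
Augment Plant→Sub3→Bus2→Sub4→City: bottleneck 2, flow now 7.
Augment Plant→Bus4→Bus2→Sub4→City: bottleneck 6, flow now 13.
Augment Plant→Bus4→Bus2→Sub1→City: bottleneck 4, flow now 17.
No augmenting path remains; maximum flow = 17.
By max-flow min-cut, the minimum cut capacity equals the max flow.
In the residual graph, reachable from Plant: {Plant, Sub3, Bus4, Sub2, Bus2, Sub1}.
Min-cut edges: Bus2→Bus1 (5), Bus2→Sub4 (8), Sub1→City (4); capacity 5 + 8 + 4 = 17.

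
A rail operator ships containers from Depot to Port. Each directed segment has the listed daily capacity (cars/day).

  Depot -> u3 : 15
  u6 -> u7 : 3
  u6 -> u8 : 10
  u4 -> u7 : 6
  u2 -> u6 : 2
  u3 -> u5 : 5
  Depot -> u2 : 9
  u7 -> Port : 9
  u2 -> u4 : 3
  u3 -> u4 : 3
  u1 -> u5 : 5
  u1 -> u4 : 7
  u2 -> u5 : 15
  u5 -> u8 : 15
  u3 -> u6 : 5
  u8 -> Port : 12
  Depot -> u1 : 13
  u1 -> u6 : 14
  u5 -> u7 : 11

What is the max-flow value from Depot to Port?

Augment Depot→u1→u4→u7→Port: bottleneck 6, flow now 6.
Augment Depot→u1→u5→u7→Port: bottleneck 3, flow now 9.
Augment Depot→u1→u5→u8→Port: bottleneck 2, flow now 11.
Augment Depot→u1→u6→u8→Port: bottleneck 2, flow now 13.
Augment Depot→u2→u5→u8→Port: bottleneck 8, flow now 21.
No augmenting path remains; maximum flow = 21.
In the residual graph, reachable from Depot: {Depot, u1, u2, u3, u4, u5, u6, u7, u8}.
Min-cut edges: u7→Port (9), u8→Port (12); capacity 9 + 12 = 21.
This cut is saturated, so no flow can exceed 21.

21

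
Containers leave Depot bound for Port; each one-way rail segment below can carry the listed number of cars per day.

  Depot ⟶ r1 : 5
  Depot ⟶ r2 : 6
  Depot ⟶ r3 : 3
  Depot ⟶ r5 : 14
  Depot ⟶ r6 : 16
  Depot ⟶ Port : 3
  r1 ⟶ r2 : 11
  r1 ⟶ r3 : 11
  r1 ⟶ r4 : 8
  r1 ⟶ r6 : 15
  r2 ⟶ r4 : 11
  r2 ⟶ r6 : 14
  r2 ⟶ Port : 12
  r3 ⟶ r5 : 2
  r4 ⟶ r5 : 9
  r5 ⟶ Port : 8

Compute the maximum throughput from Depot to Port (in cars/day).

Augment Depot→Port: bottleneck 3, flow now 3.
Augment Depot→r2→Port: bottleneck 6, flow now 9.
Augment Depot→r5→Port: bottleneck 8, flow now 17.
Augment Depot→r1→r2→Port: bottleneck 5, flow now 22.
No augmenting path remains; maximum flow = 22.
In the residual graph, reachable from Depot: {Depot, r3, r5, r6}.
Min-cut edges: Depot→r1 (5), Depot→r2 (6), Depot→Port (3), r5→Port (8); capacity 5 + 6 + 3 + 8 = 22.
This cut is saturated, so no flow can exceed 22.

22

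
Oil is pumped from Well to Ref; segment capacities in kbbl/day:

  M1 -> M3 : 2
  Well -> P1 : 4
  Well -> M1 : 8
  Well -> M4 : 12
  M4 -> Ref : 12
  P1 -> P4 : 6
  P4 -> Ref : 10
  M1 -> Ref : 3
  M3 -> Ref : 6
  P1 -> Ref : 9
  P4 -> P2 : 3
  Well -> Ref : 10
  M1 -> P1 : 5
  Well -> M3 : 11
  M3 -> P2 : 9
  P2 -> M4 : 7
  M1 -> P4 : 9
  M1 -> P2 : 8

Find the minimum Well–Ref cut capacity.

Augment Well→Ref: bottleneck 10, flow now 10.
Augment Well→M1→Ref: bottleneck 3, flow now 13.
Augment Well→M3→Ref: bottleneck 6, flow now 19.
Augment Well→P1→Ref: bottleneck 4, flow now 23.
Augment Well→M4→Ref: bottleneck 12, flow now 35.
Augment Well→M1→P4→Ref: bottleneck 5, flow now 40.
No augmenting path remains; maximum flow = 40.
By max-flow min-cut, the minimum cut capacity equals the max flow.
In the residual graph, reachable from Well: {Well, M3, P2, M4}.
Min-cut edges: Well→M1 (8), Well→P1 (4), Well→Ref (10), M3→Ref (6), M4→Ref (12); capacity 8 + 4 + 10 + 6 + 12 = 40.

40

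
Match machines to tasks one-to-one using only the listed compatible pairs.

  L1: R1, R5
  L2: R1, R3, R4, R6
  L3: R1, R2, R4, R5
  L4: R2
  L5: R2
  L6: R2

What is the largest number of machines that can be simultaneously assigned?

4

Unit-capacity flow: source→left, listed edges, right→sink; max matching = max flow.
Augmenting path L1→R1 (+1); matched 1.
Augmenting path L2→R3 (+1); matched 2.
Augmenting path L3→R2 (+1); matched 3.
Augmenting path L4→R2→L3→R4 (+1); matched 4.
No augmenting path remains; maximum matching = 4.
König certificate: {L1, L2, L3, R2} is a vertex cover of size 4 (every listed pair touches it), so no matching can be larger.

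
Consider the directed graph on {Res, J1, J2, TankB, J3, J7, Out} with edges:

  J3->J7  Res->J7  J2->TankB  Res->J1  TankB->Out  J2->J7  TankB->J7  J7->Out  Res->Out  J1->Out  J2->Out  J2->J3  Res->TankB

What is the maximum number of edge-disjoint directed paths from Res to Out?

4

Assign every edge capacity 1; by Menger, the answer equals the max flow.
Path Res→Out (+1); total 1.
Path Res→J1→Out (+1); total 2.
Path Res→TankB→Out (+1); total 3.
Path Res→J7→Out (+1); total 4.
No residual Res→Out path; max flow = 4.
Certifying cut of size 4: {Res→J1, Res→J7, Res→Out, Res→TankB}.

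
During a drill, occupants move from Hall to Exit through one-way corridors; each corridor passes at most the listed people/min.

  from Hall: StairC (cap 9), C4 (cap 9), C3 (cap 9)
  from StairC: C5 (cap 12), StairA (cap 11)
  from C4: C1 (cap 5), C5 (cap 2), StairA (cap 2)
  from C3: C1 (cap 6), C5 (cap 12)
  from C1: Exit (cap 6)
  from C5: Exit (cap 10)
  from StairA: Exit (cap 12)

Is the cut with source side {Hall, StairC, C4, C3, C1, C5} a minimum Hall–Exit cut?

Given cut capacity: 11 + 2 + 6 + 10 = 29.
Augment Hall→StairC→C5→Exit: bottleneck 9, flow now 9.
Augment Hall→C4→C1→Exit: bottleneck 5, flow now 14.
Augment Hall→C4→C5→Exit: bottleneck 1, flow now 15.
Augment Hall→C4→StairA→Exit: bottleneck 2, flow now 17.
Augment Hall→C3→C1→Exit: bottleneck 1, flow now 18.
Augment Hall→C4→C5→StairC→StairA→Exit: bottleneck 1, flow now 19. (uses reverse residual edge)
Augment Hall→C3→C5→StairC→StairA→Exit: bottleneck 8, flow now 27. (uses reverse residual edge)
No augmenting path remains; maximum flow = 27.
In the residual graph, reachable from Hall: {Hall}.
Min-cut edges: Hall→StairC (9), Hall→C4 (9), Hall→C3 (9); capacity 9 + 9 + 9 = 27.
Cut capacity 29 exceeds the max flow 27, so it is not minimum.

No — its capacity is 29, but the minimum cut has capacity 27.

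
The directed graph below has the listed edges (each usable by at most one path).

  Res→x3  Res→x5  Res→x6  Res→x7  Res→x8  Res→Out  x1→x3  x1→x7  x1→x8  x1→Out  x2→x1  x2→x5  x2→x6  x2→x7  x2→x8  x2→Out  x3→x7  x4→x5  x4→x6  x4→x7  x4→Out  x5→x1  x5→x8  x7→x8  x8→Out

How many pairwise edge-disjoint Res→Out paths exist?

3

Assign every edge capacity 1; by Menger, the answer equals the max flow.
Path Res→Out (+1); total 1.
Path Res→x8→Out (+1); total 2.
Path Res→x5→x1→Out (+1); total 3.
No residual Res→Out path; max flow = 3.
Certifying cut of size 3: {Res→Out, Res→x5, x8→Out}.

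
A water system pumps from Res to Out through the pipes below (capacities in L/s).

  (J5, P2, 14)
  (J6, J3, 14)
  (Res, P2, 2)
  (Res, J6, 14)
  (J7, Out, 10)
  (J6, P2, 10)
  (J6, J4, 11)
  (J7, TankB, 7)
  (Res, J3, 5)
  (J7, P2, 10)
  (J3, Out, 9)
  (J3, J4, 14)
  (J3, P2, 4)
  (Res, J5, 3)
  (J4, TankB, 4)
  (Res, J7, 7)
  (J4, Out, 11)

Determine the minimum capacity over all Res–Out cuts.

Augment Res→J3→Out: bottleneck 5, flow now 5.
Augment Res→J7→Out: bottleneck 7, flow now 12.
Augment Res→J6→J3→Out: bottleneck 4, flow now 16.
Augment Res→J6→J4→Out: bottleneck 10, flow now 26.
No augmenting path remains; maximum flow = 26.
By max-flow min-cut, the minimum cut capacity equals the max flow.
In the residual graph, reachable from Res: {Res, J5, P2}.
Min-cut edges: Res→J6 (14), Res→J3 (5), Res→J7 (7); capacity 14 + 5 + 7 = 26.

26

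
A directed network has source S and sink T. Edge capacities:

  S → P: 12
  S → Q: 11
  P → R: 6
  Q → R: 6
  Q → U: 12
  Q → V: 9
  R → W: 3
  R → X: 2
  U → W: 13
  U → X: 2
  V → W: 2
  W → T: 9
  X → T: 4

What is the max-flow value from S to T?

13

Augment S→P→R→W→T: bottleneck 3, flow now 3.
Augment S→P→R→X→T: bottleneck 2, flow now 5.
Augment S→Q→U→W→T: bottleneck 6, flow now 11.
Augment S→Q→U→X→T: bottleneck 2, flow now 13.
No augmenting path remains; maximum flow = 13.
In the residual graph, reachable from S: {S, P, Q, R, U, V, W}.
Min-cut edges: R→X (2), U→X (2), W→T (9); capacity 2 + 2 + 9 = 13.
This cut is saturated, so no flow can exceed 13.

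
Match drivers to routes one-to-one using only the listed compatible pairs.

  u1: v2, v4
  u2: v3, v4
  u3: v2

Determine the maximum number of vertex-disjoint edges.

3

Unit-capacity flow: source→left, listed edges, right→sink; max matching = max flow.
Augmenting path u1→v2 (+1); matched 1.
Augmenting path u2→v3 (+1); matched 2.
Augmenting path u3→v2→u1→v4 (+1); matched 3.
No augmenting path remains; maximum matching = 3.
König certificate: {u1, u2, u3} is a vertex cover of size 3 (every listed pair touches it), so no matching can be larger.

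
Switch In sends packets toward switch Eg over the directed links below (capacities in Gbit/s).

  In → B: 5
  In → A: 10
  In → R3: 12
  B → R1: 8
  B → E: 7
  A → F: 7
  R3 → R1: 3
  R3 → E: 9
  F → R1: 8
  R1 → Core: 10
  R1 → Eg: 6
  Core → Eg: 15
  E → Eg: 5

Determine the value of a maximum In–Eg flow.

20

Augment In→B→R1→Eg: bottleneck 5, flow now 5.
Augment In→R3→R1→Eg: bottleneck 1, flow now 6.
Augment In→R3→E→Eg: bottleneck 5, flow now 11.
Augment In→R3→R1→Core→Eg: bottleneck 2, flow now 13.
Augment In→A→F→R1→Core→Eg: bottleneck 7, flow now 20.
No augmenting path remains; maximum flow = 20.
In the residual graph, reachable from In: {In, A, R3, E}.
Min-cut edges: In→B (5), A→F (7), R3→R1 (3), E→Eg (5); capacity 5 + 7 + 3 + 5 = 20.
This cut is saturated, so no flow can exceed 20.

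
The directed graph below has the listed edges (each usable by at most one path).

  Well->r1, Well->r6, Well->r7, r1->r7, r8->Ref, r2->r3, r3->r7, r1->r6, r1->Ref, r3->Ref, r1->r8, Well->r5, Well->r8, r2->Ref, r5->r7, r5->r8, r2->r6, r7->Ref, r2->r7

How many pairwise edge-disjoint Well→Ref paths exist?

Assign every edge capacity 1; by Menger, the answer equals the max flow.
Path Well→r1→Ref (+1); total 1.
Path Well→r7→Ref (+1); total 2.
Path Well→r8→Ref (+1); total 3.
No residual Well→Ref path; max flow = 3.
Certifying cut of size 3: {Well→r1, r7→Ref, r8→Ref}.

3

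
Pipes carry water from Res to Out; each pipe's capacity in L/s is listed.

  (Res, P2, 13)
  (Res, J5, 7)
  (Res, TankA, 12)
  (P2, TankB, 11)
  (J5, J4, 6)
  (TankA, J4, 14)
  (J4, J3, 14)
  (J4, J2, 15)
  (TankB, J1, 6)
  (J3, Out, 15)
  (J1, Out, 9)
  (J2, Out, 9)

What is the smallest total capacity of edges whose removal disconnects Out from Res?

24

Augment Res→P2→TankB→J1→Out: bottleneck 6, flow now 6.
Augment Res→J5→J4→J3→Out: bottleneck 6, flow now 12.
Augment Res→TankA→J4→J3→Out: bottleneck 8, flow now 20.
Augment Res→TankA→J4→J2→Out: bottleneck 4, flow now 24.
No augmenting path remains; maximum flow = 24.
By max-flow min-cut, the minimum cut capacity equals the max flow.
In the residual graph, reachable from Res: {Res, P2, J5, TankB}.
Min-cut edges: Res→TankA (12), J5→J4 (6), TankB→J1 (6); capacity 12 + 6 + 6 = 24.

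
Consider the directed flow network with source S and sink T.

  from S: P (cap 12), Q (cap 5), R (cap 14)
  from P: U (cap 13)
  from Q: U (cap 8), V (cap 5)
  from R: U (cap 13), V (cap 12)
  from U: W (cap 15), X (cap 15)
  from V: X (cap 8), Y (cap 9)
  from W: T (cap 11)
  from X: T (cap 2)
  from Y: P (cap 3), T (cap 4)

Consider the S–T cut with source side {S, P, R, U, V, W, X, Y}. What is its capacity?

Edges leaving {S, P, R, U, V, W, X, Y}: S→Q (5), W→T (11), X→T (2), Y→T (4).
Cut capacity = 5 + 11 + 2 + 4 = 22.

22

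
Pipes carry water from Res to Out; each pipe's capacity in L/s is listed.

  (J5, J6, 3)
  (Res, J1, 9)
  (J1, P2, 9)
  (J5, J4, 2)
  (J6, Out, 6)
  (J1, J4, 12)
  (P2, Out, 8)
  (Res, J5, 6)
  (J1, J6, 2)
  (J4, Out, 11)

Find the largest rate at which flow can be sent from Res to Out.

14

Augment Res→J1→J4→Out: bottleneck 9, flow now 9.
Augment Res→J5→J4→Out: bottleneck 2, flow now 11.
Augment Res→J5→J6→Out: bottleneck 3, flow now 14.
No augmenting path remains; maximum flow = 14.
In the residual graph, reachable from Res: {Res, J5}.
Min-cut edges: Res→J1 (9), J5→J4 (2), J5→J6 (3); capacity 9 + 2 + 3 = 14.
This cut is saturated, so no flow can exceed 14.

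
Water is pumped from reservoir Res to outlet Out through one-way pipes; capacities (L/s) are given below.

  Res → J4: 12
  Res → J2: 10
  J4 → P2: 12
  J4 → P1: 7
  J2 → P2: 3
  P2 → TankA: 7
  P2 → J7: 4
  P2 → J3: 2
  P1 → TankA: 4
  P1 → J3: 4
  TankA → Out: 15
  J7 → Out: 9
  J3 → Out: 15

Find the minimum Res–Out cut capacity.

15

Augment Res→J4→P2→TankA→Out: bottleneck 7, flow now 7.
Augment Res→J4→P2→J7→Out: bottleneck 4, flow now 11.
Augment Res→J4→P2→J3→Out: bottleneck 1, flow now 12.
Augment Res→J2→P2→J3→Out: bottleneck 1, flow now 13.
Augment Res→J2→P2→J4→P1→TankA→Out: bottleneck 2, flow now 15. (uses reverse residual edge)
No augmenting path remains; maximum flow = 15.
By max-flow min-cut, the minimum cut capacity equals the max flow.
In the residual graph, reachable from Res: {Res, J2}.
Min-cut edges: Res→J4 (12), J2→P2 (3); capacity 12 + 3 = 15.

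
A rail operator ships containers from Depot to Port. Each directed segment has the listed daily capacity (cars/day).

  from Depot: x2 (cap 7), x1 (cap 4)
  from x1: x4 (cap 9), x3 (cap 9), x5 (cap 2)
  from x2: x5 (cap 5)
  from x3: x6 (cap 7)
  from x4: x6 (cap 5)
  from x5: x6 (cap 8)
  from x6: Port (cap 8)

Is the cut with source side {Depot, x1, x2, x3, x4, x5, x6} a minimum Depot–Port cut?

Yes — it is a minimum cut (capacity 8).

Given cut capacity: 8 = 8.
Augment Depot→x1→x3→x6→Port: bottleneck 4, flow now 4.
Augment Depot→x2→x5→x6→Port: bottleneck 4, flow now 8.
No augmenting path remains; maximum flow = 8.
Cut capacity 8 equals the max flow, so it is a minimum cut.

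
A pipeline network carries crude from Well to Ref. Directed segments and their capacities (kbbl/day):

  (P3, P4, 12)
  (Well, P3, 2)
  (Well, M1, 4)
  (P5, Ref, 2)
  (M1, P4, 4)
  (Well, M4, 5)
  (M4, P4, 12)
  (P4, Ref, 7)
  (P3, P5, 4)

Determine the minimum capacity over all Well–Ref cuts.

9

Augment Well→P3→P4→Ref: bottleneck 2, flow now 2.
Augment Well→M1→P4→Ref: bottleneck 4, flow now 6.
Augment Well→M4→P4→Ref: bottleneck 1, flow now 7.
Augment Well→M4→P4→P3→P5→Ref: bottleneck 2, flow now 9. (uses reverse residual edge)
No augmenting path remains; maximum flow = 9.
By max-flow min-cut, the minimum cut capacity equals the max flow.
In the residual graph, reachable from Well: {Well, M1, M4, P4}.
Min-cut edges: Well→P3 (2), P4→Ref (7); capacity 2 + 7 = 9.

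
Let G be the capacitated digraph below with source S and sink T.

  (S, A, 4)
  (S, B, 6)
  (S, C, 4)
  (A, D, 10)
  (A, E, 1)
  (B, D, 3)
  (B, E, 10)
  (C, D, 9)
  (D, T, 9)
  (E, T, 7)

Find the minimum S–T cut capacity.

14

Augment S→A→D→T: bottleneck 4, flow now 4.
Augment S→B→D→T: bottleneck 3, flow now 7.
Augment S→B→E→T: bottleneck 3, flow now 10.
Augment S→C→D→T: bottleneck 2, flow now 12.
Augment S→C→D→A→E→T: bottleneck 1, flow now 13. (uses reverse residual edge)
Augment S→C→D→B→E→T: bottleneck 1, flow now 14. (uses reverse residual edge)
No augmenting path remains; maximum flow = 14.
By max-flow min-cut, the minimum cut capacity equals the max flow.
In the residual graph, reachable from S: {S}.
Min-cut edges: S→A (4), S→B (6), S→C (4); capacity 4 + 6 + 4 = 14.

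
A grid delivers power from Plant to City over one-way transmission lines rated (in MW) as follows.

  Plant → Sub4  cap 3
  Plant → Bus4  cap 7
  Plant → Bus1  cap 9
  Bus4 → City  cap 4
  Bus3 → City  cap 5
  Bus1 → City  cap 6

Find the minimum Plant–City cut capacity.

10

Augment Plant→Bus4→City: bottleneck 4, flow now 4.
Augment Plant→Bus1→City: bottleneck 6, flow now 10.
No augmenting path remains; maximum flow = 10.
By max-flow min-cut, the minimum cut capacity equals the max flow.
In the residual graph, reachable from Plant: {Plant, Sub4, Bus4, Bus1}.
Min-cut edges: Bus4→City (4), Bus1→City (6); capacity 4 + 6 = 10.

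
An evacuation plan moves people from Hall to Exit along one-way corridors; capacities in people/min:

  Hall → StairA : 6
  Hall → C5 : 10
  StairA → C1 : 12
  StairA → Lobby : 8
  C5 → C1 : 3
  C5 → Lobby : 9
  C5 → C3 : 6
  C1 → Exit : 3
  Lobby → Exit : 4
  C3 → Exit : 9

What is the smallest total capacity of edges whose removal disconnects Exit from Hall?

13

Augment Hall→StairA→C1→Exit: bottleneck 3, flow now 3.
Augment Hall→StairA→Lobby→Exit: bottleneck 3, flow now 6.
Augment Hall→C5→Lobby→Exit: bottleneck 1, flow now 7.
Augment Hall→C5→C3→Exit: bottleneck 6, flow now 13.
No augmenting path remains; maximum flow = 13.
By max-flow min-cut, the minimum cut capacity equals the max flow.
In the residual graph, reachable from Hall: {Hall, StairA, C5, C1, Lobby}.
Min-cut edges: C5→C3 (6), C1→Exit (3), Lobby→Exit (4); capacity 6 + 3 + 4 = 13.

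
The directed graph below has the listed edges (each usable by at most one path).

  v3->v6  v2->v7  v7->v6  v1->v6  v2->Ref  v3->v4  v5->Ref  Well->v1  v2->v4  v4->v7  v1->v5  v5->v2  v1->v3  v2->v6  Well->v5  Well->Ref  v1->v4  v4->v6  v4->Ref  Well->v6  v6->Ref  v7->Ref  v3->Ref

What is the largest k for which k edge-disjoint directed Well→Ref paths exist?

4

Assign every edge capacity 1; by Menger, the answer equals the max flow.
Path Well→Ref (+1); total 1.
Path Well→v5→Ref (+1); total 2.
Path Well→v6→Ref (+1); total 3.
Path Well→v1→v3→Ref (+1); total 4.
No residual Well→Ref path; max flow = 4.
Certifying cut of size 4: {Well→Ref, Well→v1, Well→v5, Well→v6}.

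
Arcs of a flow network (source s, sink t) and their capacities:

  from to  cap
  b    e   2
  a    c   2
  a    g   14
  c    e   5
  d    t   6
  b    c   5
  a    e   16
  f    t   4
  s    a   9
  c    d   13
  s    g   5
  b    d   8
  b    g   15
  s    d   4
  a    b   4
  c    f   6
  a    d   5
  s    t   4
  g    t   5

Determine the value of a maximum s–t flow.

19

Augment s→t: bottleneck 4, flow now 4.
Augment s→d→t: bottleneck 4, flow now 8.
Augment s→g→t: bottleneck 5, flow now 13.
Augment s→a→d→t: bottleneck 2, flow now 15.
Augment s→a→c→f→t: bottleneck 2, flow now 17.
Augment s→a→b→c→f→t: bottleneck 2, flow now 19.
No augmenting path remains; maximum flow = 19.
In the residual graph, reachable from s: {s, a, b, c, d, e, f, g}.
Min-cut edges: s→t (4), d→t (6), f→t (4), g→t (5); capacity 4 + 6 + 4 + 5 = 19.
This cut is saturated, so no flow can exceed 19.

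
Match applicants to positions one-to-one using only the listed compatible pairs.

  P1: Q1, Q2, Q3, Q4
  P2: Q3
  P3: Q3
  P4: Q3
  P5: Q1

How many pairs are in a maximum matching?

3

Unit-capacity flow: source→left, listed edges, right→sink; max matching = max flow.
Augmenting path P1→Q1 (+1); matched 1.
Augmenting path P2→Q3 (+1); matched 2.
Augmenting path P5→Q1→P1→Q2 (+1); matched 3.
No augmenting path remains; maximum matching = 3.
König certificate: {P1, P5, Q3} is a vertex cover of size 3 (every listed pair touches it), so no matching can be larger.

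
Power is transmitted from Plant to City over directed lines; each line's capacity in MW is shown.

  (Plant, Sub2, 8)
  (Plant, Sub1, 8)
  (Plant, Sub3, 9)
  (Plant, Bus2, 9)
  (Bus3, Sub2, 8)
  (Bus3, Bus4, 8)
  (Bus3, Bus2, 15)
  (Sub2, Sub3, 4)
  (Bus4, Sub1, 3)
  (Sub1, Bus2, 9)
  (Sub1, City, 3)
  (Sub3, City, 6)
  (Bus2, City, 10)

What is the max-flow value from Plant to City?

19

Augment Plant→Sub1→City: bottleneck 3, flow now 3.
Augment Plant→Sub3→City: bottleneck 6, flow now 9.
Augment Plant→Bus2→City: bottleneck 9, flow now 18.
Augment Plant→Sub1→Bus2→City: bottleneck 1, flow now 19.
No augmenting path remains; maximum flow = 19.
In the residual graph, reachable from Plant: {Plant, Sub2, Sub1, Sub3, Bus2}.
Min-cut edges: Sub1→City (3), Sub3→City (6), Bus2→City (10); capacity 3 + 6 + 10 = 19.
This cut is saturated, so no flow can exceed 19.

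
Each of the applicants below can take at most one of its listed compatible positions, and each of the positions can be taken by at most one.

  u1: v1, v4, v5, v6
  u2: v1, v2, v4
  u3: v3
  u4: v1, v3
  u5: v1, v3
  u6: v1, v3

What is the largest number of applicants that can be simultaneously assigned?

Unit-capacity flow: source→left, listed edges, right→sink; max matching = max flow.
Augmenting path u1→v1 (+1); matched 1.
Augmenting path u2→v2 (+1); matched 2.
Augmenting path u3→v3 (+1); matched 3.
Augmenting path u4→v1→u1→v4 (+1); matched 4.
No augmenting path remains; maximum matching = 4.
König certificate: {u1, u2, v1, v3} is a vertex cover of size 4 (every listed pair touches it), so no matching can be larger.

4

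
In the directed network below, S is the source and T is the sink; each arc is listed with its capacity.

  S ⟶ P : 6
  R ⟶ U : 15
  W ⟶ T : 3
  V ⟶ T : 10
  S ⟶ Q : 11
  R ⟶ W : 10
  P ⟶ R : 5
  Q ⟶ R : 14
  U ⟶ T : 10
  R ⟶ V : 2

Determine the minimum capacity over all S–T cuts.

15

Augment S→P→R→U→T: bottleneck 5, flow now 5.
Augment S→Q→R→U→T: bottleneck 5, flow now 10.
Augment S→Q→R→V→T: bottleneck 2, flow now 12.
Augment S→Q→R→W→T: bottleneck 3, flow now 15.
No augmenting path remains; maximum flow = 15.
By max-flow min-cut, the minimum cut capacity equals the max flow.
In the residual graph, reachable from S: {S, P, Q, R, U, W}.
Min-cut edges: R→V (2), U→T (10), W→T (3); capacity 2 + 10 + 3 = 15.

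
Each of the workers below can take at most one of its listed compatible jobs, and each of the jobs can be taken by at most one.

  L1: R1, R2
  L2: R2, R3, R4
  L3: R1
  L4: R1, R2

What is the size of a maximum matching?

Unit-capacity flow: source→left, listed edges, right→sink; max matching = max flow.
Augmenting path L1→R1 (+1); matched 1.
Augmenting path L2→R2 (+1); matched 2.
Augmenting path L4→R2→L2→R3 (+1); matched 3.
No augmenting path remains; maximum matching = 3.
König certificate: {L2, R1, R2} is a vertex cover of size 3 (every listed pair touches it), so no matching can be larger.

3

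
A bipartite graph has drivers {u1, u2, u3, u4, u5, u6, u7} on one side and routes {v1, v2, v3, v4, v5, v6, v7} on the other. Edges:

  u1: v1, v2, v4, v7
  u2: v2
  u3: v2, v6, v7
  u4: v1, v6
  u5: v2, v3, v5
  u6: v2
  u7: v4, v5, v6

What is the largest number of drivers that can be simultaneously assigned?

6

Unit-capacity flow: source→left, listed edges, right→sink; max matching = max flow.
Augmenting path u1→v1 (+1); matched 1.
Augmenting path u2→v2 (+1); matched 2.
Augmenting path u3→v6 (+1); matched 3.
Augmenting path u5→v3 (+1); matched 4.
Augmenting path u7→v4 (+1); matched 5.
Augmenting path u4→v1→u1→v7 (+1); matched 6.
No augmenting path remains; maximum matching = 6.
König certificate: {u1, u3, u4, u5, u7, v2} is a vertex cover of size 6 (every listed pair touches it), so no matching can be larger.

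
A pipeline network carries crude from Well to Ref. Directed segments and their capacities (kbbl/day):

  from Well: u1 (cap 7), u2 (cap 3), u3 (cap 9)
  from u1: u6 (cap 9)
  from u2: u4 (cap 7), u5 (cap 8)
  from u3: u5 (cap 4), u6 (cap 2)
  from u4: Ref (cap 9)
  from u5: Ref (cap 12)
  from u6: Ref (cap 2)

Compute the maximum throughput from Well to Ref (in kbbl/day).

Augment Well→u1→u6→Ref: bottleneck 2, flow now 2.
Augment Well→u2→u4→Ref: bottleneck 3, flow now 5.
Augment Well→u3→u5→Ref: bottleneck 4, flow now 9.
No augmenting path remains; maximum flow = 9.
In the residual graph, reachable from Well: {Well, u1, u3, u6}.
Min-cut edges: Well→u2 (3), u3→u5 (4), u6→Ref (2); capacity 3 + 4 + 2 = 9.
This cut is saturated, so no flow can exceed 9.

9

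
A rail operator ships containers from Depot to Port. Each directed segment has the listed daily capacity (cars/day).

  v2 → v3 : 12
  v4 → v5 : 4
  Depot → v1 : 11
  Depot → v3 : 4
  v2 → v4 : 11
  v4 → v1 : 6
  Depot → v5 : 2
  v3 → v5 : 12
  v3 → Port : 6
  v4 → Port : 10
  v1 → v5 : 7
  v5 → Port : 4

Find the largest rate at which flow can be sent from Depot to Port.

Augment Depot→v3→Port: bottleneck 4, flow now 4.
Augment Depot→v5→Port: bottleneck 2, flow now 6.
Augment Depot→v1→v5→Port: bottleneck 2, flow now 8.
No augmenting path remains; maximum flow = 8.
In the residual graph, reachable from Depot: {Depot, v1, v5}.
Min-cut edges: Depot→v3 (4), v5→Port (4); capacity 4 + 4 = 8.
This cut is saturated, so no flow can exceed 8.

8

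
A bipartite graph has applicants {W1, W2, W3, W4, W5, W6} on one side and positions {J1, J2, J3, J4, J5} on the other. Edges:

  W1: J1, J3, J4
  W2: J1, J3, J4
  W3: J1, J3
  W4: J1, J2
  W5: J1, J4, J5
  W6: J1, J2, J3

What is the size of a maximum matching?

5

Unit-capacity flow: source→left, listed edges, right→sink; max matching = max flow.
Augmenting path W1→J1 (+1); matched 1.
Augmenting path W2→J3 (+1); matched 2.
Augmenting path W4→J2 (+1); matched 3.
Augmenting path W5→J4 (+1); matched 4.
Augmenting path W3→J1→W1→J4→W5→J5 (+1); matched 5.
No augmenting path remains; maximum matching = 5.
König certificate: {W5, J1, J2, J3, J4} is a vertex cover of size 5 (every listed pair touches it), so no matching can be larger.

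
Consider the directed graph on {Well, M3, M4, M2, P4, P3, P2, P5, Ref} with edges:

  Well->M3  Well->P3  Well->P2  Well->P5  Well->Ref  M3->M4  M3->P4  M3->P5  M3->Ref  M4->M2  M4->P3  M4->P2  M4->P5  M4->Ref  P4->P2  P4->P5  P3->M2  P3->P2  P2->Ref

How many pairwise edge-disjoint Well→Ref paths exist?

Assign every edge capacity 1; by Menger, the answer equals the max flow.
Path Well→Ref (+1); total 1.
Path Well→M3→Ref (+1); total 2.
Path Well→P2→Ref (+1); total 3.
No residual Well→Ref path; max flow = 3.
Certifying cut of size 3: {P2→Ref, Well→M3, Well→Ref}.

3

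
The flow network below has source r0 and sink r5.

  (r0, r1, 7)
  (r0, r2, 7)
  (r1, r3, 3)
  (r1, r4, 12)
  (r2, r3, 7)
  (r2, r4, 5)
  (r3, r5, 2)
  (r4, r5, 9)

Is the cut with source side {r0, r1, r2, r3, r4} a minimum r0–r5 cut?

Yes — it is a minimum cut (capacity 11).

Given cut capacity: 2 + 9 = 11.
Augment r0→r1→r3→r5: bottleneck 2, flow now 2.
Augment r0→r1→r4→r5: bottleneck 5, flow now 7.
Augment r0→r2→r4→r5: bottleneck 4, flow now 11.
No augmenting path remains; maximum flow = 11.
Cut capacity 11 equals the max flow, so it is a minimum cut.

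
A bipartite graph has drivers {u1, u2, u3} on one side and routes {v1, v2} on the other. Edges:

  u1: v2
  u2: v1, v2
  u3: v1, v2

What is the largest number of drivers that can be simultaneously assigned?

2

Unit-capacity flow: source→left, listed edges, right→sink; max matching = max flow.
Augmenting path u1→v2 (+1); matched 1.
Augmenting path u2→v1 (+1); matched 2.
No augmenting path remains; maximum matching = 2.
König certificate: {v1, v2} is a vertex cover of size 2 (every listed pair touches it), so no matching can be larger.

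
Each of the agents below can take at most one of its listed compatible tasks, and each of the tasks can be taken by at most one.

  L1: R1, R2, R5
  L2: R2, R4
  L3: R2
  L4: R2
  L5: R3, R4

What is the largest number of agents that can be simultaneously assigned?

Unit-capacity flow: source→left, listed edges, right→sink; max matching = max flow.
Augmenting path L1→R1 (+1); matched 1.
Augmenting path L2→R2 (+1); matched 2.
Augmenting path L5→R3 (+1); matched 3.
Augmenting path L3→R2→L2→R4 (+1); matched 4.
No augmenting path remains; maximum matching = 4.
König certificate: {L1, L2, L5, R2} is a vertex cover of size 4 (every listed pair touches it), so no matching can be larger.

4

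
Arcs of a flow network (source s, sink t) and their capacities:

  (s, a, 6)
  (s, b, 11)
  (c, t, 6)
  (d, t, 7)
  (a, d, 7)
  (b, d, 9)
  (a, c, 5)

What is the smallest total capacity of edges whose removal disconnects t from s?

12

Augment s→a→c→t: bottleneck 5, flow now 5.
Augment s→a→d→t: bottleneck 1, flow now 6.
Augment s→b→d→t: bottleneck 6, flow now 12.
No augmenting path remains; maximum flow = 12.
By max-flow min-cut, the minimum cut capacity equals the max flow.
In the residual graph, reachable from s: {s, a, b, d}.
Min-cut edges: a→c (5), d→t (7); capacity 5 + 7 = 12.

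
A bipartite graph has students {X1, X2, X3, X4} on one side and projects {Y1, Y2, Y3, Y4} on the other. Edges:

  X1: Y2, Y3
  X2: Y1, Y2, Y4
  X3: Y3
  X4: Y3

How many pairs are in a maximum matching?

Unit-capacity flow: source→left, listed edges, right→sink; max matching = max flow.
Augmenting path X1→Y2 (+1); matched 1.
Augmenting path X2→Y1 (+1); matched 2.
Augmenting path X3→Y3 (+1); matched 3.
No augmenting path remains; maximum matching = 3.
König certificate: {X1, X2, Y3} is a vertex cover of size 3 (every listed pair touches it), so no matching can be larger.

3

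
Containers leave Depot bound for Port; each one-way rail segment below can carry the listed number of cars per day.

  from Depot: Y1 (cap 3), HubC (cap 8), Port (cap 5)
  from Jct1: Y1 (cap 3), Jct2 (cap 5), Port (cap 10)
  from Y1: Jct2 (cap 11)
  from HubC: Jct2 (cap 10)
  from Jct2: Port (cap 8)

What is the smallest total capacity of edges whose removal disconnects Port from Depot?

13

Augment Depot→Port: bottleneck 5, flow now 5.
Augment Depot→Y1→Jct2→Port: bottleneck 3, flow now 8.
Augment Depot→HubC→Jct2→Port: bottleneck 5, flow now 13.
No augmenting path remains; maximum flow = 13.
By max-flow min-cut, the minimum cut capacity equals the max flow.
In the residual graph, reachable from Depot: {Depot, Y1, HubC, Jct2}.
Min-cut edges: Depot→Port (5), Jct2→Port (8); capacity 5 + 8 = 13.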